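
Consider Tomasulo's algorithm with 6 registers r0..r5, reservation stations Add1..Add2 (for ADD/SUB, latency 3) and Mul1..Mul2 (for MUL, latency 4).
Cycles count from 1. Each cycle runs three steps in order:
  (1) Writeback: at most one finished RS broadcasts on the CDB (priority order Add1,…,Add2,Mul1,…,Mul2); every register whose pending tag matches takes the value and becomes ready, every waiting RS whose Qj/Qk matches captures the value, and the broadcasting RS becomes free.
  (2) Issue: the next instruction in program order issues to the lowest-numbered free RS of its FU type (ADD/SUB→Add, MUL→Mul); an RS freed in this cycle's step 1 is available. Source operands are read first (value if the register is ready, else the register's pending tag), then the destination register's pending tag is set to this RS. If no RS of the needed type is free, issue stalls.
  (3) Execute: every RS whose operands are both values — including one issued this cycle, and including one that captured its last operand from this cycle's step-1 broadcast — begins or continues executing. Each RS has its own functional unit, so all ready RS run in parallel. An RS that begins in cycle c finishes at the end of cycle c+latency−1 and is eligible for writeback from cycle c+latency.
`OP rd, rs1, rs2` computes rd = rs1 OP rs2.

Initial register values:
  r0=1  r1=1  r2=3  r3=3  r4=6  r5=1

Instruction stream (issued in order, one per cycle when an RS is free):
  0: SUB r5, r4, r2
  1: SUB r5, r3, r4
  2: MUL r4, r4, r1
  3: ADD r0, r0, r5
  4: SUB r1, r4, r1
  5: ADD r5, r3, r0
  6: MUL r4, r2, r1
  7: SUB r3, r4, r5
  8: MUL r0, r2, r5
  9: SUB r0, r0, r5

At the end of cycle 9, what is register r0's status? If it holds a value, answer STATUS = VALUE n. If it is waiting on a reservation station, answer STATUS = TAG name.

cycle 1: issue SUB r5<-Add1 // r0:1,r1:1,r2:3,r3:3,r4:6,r5:Add1
cycle 2: issue SUB r5<-Add2 // r0:1,r1:1,r2:3,r3:3,r4:6,r5:Add2
cycle 3: issue MUL r4<-Mul1 // r0:1,r1:1,r2:3,r3:3,r4:Mul1,r5:Add2
cycle 4: CDB Add1=3; issue ADD r0<-Add1 // r0:Add1,r1:1,r2:3,r3:3,r4:Mul1,r5:Add2
cycle 5: CDB Add2=-3; issue SUB r1<-Add2 // r0:Add1,r1:Add2,r2:3,r3:3,r4:Mul1,r5:-3
cycle 6: stall // r0:Add1,r1:Add2,r2:3,r3:3,r4:Mul1,r5:-3
cycle 7: CDB Mul1=6; stall // r0:Add1,r1:Add2,r2:3,r3:3,r4:6,r5:-3
cycle 8: CDB Add1=-2; issue ADD r5<-Add1 // r0:-2,r1:Add2,r2:3,r3:3,r4:6,r5:Add1
cycle 9: issue MUL r4<-Mul1 // r0:-2,r1:Add2,r2:3,r3:3,r4:Mul1,r5:Add1

STATUS = VALUE -2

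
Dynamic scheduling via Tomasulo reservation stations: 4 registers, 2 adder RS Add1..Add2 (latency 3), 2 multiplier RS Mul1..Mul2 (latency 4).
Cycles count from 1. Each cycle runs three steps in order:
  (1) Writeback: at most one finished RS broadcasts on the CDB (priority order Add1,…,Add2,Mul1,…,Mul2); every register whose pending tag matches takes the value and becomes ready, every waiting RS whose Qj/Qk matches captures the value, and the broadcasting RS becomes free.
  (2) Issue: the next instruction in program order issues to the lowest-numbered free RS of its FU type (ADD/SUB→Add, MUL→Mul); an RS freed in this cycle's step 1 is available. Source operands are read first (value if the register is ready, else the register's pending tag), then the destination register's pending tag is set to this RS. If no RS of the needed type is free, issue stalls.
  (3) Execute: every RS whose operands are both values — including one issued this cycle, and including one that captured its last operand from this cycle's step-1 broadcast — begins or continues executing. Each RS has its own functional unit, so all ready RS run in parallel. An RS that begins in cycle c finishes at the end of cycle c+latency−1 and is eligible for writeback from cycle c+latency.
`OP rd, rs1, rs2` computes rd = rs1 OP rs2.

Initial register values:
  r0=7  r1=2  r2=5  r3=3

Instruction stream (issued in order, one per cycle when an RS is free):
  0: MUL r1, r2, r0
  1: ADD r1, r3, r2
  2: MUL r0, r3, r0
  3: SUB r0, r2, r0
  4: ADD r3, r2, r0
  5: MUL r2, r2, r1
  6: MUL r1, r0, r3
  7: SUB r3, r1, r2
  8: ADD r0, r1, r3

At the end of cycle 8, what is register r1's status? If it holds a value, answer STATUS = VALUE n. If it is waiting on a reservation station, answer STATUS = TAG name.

STATUS = TAG Mul2

cycle 1: issue MUL r1<-Mul1 // r0:7,r1:Mul1,r2:5,r3:3
cycle 2: issue ADD r1<-Add1 // r0:7,r1:Add1,r2:5,r3:3
cycle 3: issue MUL r0<-Mul2 // r0:Mul2,r1:Add1,r2:5,r3:3
cycle 4: issue SUB r0<-Add2 // r0:Add2,r1:Add1,r2:5,r3:3
cycle 5: CDB Add1=8; issue ADD r3<-Add1 // r0:Add2,r1:8,r2:5,r3:Add1
cycle 6: CDB Mul1=35; issue MUL r2<-Mul1 // r0:Add2,r1:8,r2:Mul1,r3:Add1
cycle 7: CDB Mul2=21; issue MUL r1<-Mul2 // r0:Add2,r1:Mul2,r2:Mul1,r3:Add1
cycle 8: stall // r0:Add2,r1:Mul2,r2:Mul1,r3:Add1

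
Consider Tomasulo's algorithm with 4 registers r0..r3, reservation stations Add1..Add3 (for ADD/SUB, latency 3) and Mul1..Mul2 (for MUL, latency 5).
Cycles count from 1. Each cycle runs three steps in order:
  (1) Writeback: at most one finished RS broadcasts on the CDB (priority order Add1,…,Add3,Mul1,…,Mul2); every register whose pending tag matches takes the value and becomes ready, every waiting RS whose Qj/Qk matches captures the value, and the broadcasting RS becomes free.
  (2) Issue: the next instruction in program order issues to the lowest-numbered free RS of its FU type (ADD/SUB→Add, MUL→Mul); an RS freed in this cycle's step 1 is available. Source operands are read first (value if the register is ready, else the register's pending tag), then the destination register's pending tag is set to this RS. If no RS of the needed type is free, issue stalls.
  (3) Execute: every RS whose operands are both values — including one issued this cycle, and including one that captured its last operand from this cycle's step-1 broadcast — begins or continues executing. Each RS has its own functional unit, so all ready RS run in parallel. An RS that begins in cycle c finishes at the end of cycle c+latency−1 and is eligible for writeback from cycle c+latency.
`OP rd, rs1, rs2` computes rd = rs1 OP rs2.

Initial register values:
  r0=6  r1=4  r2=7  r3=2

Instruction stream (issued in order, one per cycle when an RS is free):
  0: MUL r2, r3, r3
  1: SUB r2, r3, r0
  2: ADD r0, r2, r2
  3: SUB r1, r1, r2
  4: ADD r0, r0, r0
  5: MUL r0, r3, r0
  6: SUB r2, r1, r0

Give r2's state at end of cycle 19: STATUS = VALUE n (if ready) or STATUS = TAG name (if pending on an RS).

STATUS = VALUE 40

c1: issue MUL r2<-Mul1 | r0:6,r1:4,r2:Mul1,r3:2
c2: issue SUB r2<-Add1 | r0:6,r1:4,r2:Add1,r3:2
c3: issue ADD r0<-Add2 | r0:Add2,r1:4,r2:Add1,r3:2
c4: issue SUB r1<-Add3 | r0:Add2,r1:Add3,r2:Add1,r3:2
c5: CDB Add1=-4; issue ADD r0<-Add1 | r0:Add1,r1:Add3,r2:-4,r3:2
c6: CDB Mul1=4; issue MUL r0<-Mul1 | r0:Mul1,r1:Add3,r2:-4,r3:2
c7: stall | r0:Mul1,r1:Add3,r2:-4,r3:2
c8: CDB Add2=-8; issue SUB r2<-Add2 | r0:Mul1,r1:Add3,r2:Add2,r3:2
c9: CDB Add3=8 | r0:Mul1,r1:8,r2:Add2,r3:2
c10: - | r0:Mul1,r1:8,r2:Add2,r3:2
c11: CDB Add1=-16 | r0:Mul1,r1:8,r2:Add2,r3:2
c12: - | r0:Mul1,r1:8,r2:Add2,r3:2
c13: - | r0:Mul1,r1:8,r2:Add2,r3:2
c14: - | r0:Mul1,r1:8,r2:Add2,r3:2
c15: - | r0:Mul1,r1:8,r2:Add2,r3:2
c16: CDB Mul1=-32 | r0:-32,r1:8,r2:Add2,r3:2
c17: - | r0:-32,r1:8,r2:Add2,r3:2
c18: - | r0:-32,r1:8,r2:Add2,r3:2
c19: CDB Add2=40 | r0:-32,r1:8,r2:40,r3:2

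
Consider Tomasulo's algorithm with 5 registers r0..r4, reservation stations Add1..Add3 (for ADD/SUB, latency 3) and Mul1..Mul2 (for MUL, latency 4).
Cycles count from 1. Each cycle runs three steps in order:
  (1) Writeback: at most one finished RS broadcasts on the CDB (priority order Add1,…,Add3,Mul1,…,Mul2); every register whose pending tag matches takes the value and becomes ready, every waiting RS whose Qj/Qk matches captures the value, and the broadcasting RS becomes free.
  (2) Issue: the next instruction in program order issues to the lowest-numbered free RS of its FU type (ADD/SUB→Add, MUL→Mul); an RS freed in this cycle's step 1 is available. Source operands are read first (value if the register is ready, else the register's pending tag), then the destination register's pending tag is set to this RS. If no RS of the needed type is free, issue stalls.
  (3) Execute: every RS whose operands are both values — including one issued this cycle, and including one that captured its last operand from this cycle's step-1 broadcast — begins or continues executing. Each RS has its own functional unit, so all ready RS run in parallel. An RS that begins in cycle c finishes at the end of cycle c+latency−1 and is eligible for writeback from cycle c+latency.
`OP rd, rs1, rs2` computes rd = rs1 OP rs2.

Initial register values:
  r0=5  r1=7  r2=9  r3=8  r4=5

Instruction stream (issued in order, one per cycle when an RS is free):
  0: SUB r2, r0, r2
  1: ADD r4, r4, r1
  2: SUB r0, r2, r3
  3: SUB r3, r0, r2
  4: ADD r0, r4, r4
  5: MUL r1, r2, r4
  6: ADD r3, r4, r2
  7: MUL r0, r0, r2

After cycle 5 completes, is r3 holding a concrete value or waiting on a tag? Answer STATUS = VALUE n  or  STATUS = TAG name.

cycle 1: issue SUB r2<-Add1 // r0:5,r1:7,r2:Add1,r3:8,r4:5
cycle 2: issue ADD r4<-Add2 // r0:5,r1:7,r2:Add1,r3:8,r4:Add2
cycle 3: issue SUB r0<-Add3 // r0:Add3,r1:7,r2:Add1,r3:8,r4:Add2
cycle 4: CDB Add1=-4; issue SUB r3<-Add1 // r0:Add3,r1:7,r2:-4,r3:Add1,r4:Add2
cycle 5: CDB Add2=12; issue ADD r0<-Add2 // r0:Add2,r1:7,r2:-4,r3:Add1,r4:12

STATUS = TAG Add1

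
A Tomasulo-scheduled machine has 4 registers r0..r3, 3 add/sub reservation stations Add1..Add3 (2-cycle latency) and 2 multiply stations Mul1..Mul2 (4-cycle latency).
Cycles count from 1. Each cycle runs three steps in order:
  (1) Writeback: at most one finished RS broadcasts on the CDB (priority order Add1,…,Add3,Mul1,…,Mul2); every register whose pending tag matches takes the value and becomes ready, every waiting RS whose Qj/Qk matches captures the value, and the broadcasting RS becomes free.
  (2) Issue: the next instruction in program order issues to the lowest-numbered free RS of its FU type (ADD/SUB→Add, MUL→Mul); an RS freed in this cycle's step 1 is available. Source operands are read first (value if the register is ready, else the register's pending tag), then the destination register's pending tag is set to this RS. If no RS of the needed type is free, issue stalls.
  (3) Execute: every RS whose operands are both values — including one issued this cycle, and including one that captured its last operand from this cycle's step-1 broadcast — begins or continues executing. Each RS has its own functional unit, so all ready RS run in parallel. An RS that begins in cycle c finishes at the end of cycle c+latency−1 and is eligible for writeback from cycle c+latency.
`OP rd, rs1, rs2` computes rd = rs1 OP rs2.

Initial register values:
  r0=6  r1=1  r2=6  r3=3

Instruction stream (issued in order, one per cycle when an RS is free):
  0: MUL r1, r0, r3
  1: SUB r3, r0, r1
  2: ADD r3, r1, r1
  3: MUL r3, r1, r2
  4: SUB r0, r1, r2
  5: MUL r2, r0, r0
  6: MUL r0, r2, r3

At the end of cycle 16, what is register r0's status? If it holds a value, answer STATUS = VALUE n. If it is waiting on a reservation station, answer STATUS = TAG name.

cycle 1: issue MUL r1<-Mul1 // r0:6,r1:Mul1,r2:6,r3:3
cycle 2: issue SUB r3<-Add1 // r0:6,r1:Mul1,r2:6,r3:Add1
cycle 3: issue ADD r3<-Add2 // r0:6,r1:Mul1,r2:6,r3:Add2
cycle 4: issue MUL r3<-Mul2 // r0:6,r1:Mul1,r2:6,r3:Mul2
cycle 5: CDB Mul1=18; issue SUB r0<-Add3 // r0:Add3,r1:18,r2:6,r3:Mul2
cycle 6: issue MUL r2<-Mul1 // r0:Add3,r1:18,r2:Mul1,r3:Mul2
cycle 7: CDB Add1=-12; stall // r0:Add3,r1:18,r2:Mul1,r3:Mul2
cycle 8: CDB Add2=36; stall // r0:Add3,r1:18,r2:Mul1,r3:Mul2
cycle 9: CDB Add3=12; stall // r0:12,r1:18,r2:Mul1,r3:Mul2
cycle 10: CDB Mul2=108; issue MUL r0<-Mul2 // r0:Mul2,r1:18,r2:Mul1,r3:108
cycle 11: - // r0:Mul2,r1:18,r2:Mul1,r3:108
cycle 12: - // r0:Mul2,r1:18,r2:Mul1,r3:108
cycle 13: CDB Mul1=144 // r0:Mul2,r1:18,r2:144,r3:108
cycle 14: - // r0:Mul2,r1:18,r2:144,r3:108
cycle 15: - // r0:Mul2,r1:18,r2:144,r3:108
cycle 16: - // r0:Mul2,r1:18,r2:144,r3:108

STATUS = TAG Mul2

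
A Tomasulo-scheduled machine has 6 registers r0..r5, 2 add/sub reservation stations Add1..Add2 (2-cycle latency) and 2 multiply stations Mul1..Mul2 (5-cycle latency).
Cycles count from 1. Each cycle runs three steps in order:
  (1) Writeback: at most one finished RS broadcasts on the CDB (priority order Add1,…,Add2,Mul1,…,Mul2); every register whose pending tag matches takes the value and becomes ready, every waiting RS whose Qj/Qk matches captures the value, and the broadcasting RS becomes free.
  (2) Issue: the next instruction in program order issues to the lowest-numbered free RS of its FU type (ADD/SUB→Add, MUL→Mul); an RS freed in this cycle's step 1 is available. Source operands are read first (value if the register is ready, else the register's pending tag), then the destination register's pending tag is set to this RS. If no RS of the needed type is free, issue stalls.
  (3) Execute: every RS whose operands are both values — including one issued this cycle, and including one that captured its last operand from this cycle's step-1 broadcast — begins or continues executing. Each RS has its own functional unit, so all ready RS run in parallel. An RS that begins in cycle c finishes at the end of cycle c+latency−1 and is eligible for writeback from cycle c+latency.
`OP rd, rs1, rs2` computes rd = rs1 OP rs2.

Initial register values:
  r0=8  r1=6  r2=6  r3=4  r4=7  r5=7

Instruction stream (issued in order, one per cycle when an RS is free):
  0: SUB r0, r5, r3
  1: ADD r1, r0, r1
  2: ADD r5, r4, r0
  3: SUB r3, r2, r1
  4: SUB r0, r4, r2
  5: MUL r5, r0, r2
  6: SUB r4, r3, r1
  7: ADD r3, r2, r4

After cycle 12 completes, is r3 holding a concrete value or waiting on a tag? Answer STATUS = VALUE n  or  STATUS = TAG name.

STATUS = VALUE -6

cycle 1: issue SUB r0<-Add1 // r0:Add1,r1:6,r2:6,r3:4,r4:7,r5:7
cycle 2: issue ADD r1<-Add2 // r0:Add1,r1:Add2,r2:6,r3:4,r4:7,r5:7
cycle 3: CDB Add1=3; issue ADD r5<-Add1 // r0:3,r1:Add2,r2:6,r3:4,r4:7,r5:Add1
cycle 4: stall // r0:3,r1:Add2,r2:6,r3:4,r4:7,r5:Add1
cycle 5: CDB Add1=10; issue SUB r3<-Add1 // r0:3,r1:Add2,r2:6,r3:Add1,r4:7,r5:10
cycle 6: CDB Add2=9; issue SUB r0<-Add2 // r0:Add2,r1:9,r2:6,r3:Add1,r4:7,r5:10
cycle 7: issue MUL r5<-Mul1 // r0:Add2,r1:9,r2:6,r3:Add1,r4:7,r5:Mul1
cycle 8: CDB Add1=-3; issue SUB r4<-Add1 // r0:Add2,r1:9,r2:6,r3:-3,r4:Add1,r5:Mul1
cycle 9: CDB Add2=1; issue ADD r3<-Add2 // r0:1,r1:9,r2:6,r3:Add2,r4:Add1,r5:Mul1
cycle 10: CDB Add1=-12 // r0:1,r1:9,r2:6,r3:Add2,r4:-12,r5:Mul1
cycle 11: - // r0:1,r1:9,r2:6,r3:Add2,r4:-12,r5:Mul1
cycle 12: CDB Add2=-6 // r0:1,r1:9,r2:6,r3:-6,r4:-12,r5:Mul1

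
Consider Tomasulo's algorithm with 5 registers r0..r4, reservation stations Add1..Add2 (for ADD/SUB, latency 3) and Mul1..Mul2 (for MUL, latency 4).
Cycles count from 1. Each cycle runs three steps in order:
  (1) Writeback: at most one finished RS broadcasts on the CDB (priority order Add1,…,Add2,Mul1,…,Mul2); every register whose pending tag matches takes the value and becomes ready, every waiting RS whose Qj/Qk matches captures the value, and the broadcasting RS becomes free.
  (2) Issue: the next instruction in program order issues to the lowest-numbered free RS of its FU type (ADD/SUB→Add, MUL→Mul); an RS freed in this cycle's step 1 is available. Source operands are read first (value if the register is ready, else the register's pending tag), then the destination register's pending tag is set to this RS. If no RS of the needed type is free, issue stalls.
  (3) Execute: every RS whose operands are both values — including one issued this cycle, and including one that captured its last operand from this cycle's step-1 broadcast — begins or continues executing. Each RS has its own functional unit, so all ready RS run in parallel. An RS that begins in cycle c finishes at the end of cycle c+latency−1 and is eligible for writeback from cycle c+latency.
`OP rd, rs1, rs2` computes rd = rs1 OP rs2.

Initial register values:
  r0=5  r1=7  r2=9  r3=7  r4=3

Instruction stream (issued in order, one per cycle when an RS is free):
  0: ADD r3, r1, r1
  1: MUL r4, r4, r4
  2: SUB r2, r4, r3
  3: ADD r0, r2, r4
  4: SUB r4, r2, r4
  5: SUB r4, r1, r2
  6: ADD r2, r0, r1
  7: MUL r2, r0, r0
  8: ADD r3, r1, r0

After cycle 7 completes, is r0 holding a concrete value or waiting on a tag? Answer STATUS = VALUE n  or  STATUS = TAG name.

STATUS = TAG Add1

c1: issue ADD r3<-Add1 | r0:5,r1:7,r2:9,r3:Add1,r4:3
c2: issue MUL r4<-Mul1 | r0:5,r1:7,r2:9,r3:Add1,r4:Mul1
c3: issue SUB r2<-Add2 | r0:5,r1:7,r2:Add2,r3:Add1,r4:Mul1
c4: CDB Add1=14; issue ADD r0<-Add1 | r0:Add1,r1:7,r2:Add2,r3:14,r4:Mul1
c5: stall | r0:Add1,r1:7,r2:Add2,r3:14,r4:Mul1
c6: CDB Mul1=9; stall | r0:Add1,r1:7,r2:Add2,r3:14,r4:9
c7: stall | r0:Add1,r1:7,r2:Add2,r3:14,r4:9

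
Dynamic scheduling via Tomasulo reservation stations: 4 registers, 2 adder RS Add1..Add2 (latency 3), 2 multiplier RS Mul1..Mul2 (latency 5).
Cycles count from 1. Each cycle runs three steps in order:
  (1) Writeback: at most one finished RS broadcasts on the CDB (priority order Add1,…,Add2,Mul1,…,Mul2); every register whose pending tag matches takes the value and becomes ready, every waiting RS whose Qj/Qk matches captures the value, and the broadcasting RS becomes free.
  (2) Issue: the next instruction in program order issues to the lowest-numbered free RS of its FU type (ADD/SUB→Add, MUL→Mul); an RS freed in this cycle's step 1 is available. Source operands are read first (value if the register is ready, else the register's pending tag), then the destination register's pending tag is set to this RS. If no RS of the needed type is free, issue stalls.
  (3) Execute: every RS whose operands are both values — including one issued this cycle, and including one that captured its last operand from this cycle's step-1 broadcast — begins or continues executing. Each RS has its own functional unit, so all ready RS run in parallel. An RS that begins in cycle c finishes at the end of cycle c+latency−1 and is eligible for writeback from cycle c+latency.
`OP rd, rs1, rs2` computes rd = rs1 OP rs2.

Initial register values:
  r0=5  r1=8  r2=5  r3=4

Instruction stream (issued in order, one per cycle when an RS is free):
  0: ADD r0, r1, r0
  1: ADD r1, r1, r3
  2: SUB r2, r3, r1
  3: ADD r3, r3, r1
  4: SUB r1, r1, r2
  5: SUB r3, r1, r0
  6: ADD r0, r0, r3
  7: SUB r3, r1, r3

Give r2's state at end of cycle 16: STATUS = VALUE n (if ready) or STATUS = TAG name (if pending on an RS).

cycle 1: issue ADD r0<-Add1 // r0:Add1,r1:8,r2:5,r3:4
cycle 2: issue ADD r1<-Add2 // r0:Add1,r1:Add2,r2:5,r3:4
cycle 3: stall // r0:Add1,r1:Add2,r2:5,r3:4
cycle 4: CDB Add1=13; issue SUB r2<-Add1 // r0:13,r1:Add2,r2:Add1,r3:4
cycle 5: CDB Add2=12; issue ADD r3<-Add2 // r0:13,r1:12,r2:Add1,r3:Add2
cycle 6: stall // r0:13,r1:12,r2:Add1,r3:Add2
cycle 7: stall // r0:13,r1:12,r2:Add1,r3:Add2
cycle 8: CDB Add1=-8; issue SUB r1<-Add1 // r0:13,r1:Add1,r2:-8,r3:Add2
cycle 9: CDB Add2=16; issue SUB r3<-Add2 // r0:13,r1:Add1,r2:-8,r3:Add2
cycle 10: stall // r0:13,r1:Add1,r2:-8,r3:Add2
cycle 11: CDB Add1=20; issue ADD r0<-Add1 // r0:Add1,r1:20,r2:-8,r3:Add2
cycle 12: stall // r0:Add1,r1:20,r2:-8,r3:Add2
cycle 13: stall // r0:Add1,r1:20,r2:-8,r3:Add2
cycle 14: CDB Add2=7; issue SUB r3<-Add2 // r0:Add1,r1:20,r2:-8,r3:Add2
cycle 15: - // r0:Add1,r1:20,r2:-8,r3:Add2
cycle 16: - // r0:Add1,r1:20,r2:-8,r3:Add2

STATUS = VALUE -8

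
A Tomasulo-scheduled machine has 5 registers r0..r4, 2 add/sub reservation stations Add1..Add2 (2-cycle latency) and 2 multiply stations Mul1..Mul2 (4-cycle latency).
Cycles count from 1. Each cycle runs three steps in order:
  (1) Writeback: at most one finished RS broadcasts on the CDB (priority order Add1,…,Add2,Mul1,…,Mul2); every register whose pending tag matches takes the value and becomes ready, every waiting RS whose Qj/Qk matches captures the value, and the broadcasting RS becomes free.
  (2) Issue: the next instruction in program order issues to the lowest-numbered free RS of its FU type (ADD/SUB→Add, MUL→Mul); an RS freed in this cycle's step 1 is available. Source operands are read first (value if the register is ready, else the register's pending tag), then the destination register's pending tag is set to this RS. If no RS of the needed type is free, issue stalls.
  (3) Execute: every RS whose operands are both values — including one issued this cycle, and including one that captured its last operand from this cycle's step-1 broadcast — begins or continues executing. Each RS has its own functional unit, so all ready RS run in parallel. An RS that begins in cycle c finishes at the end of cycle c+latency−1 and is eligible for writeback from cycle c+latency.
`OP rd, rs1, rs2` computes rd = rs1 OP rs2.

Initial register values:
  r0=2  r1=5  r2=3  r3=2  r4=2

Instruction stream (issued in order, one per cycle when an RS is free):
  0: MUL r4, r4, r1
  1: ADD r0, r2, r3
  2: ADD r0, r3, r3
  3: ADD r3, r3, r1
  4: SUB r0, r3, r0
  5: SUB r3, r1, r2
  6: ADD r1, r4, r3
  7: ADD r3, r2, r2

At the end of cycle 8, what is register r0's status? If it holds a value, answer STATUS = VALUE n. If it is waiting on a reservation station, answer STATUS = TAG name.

STATUS = TAG Add2

  c1: issue MUL r4<-Mul1  regs: r0:2,r1:5,r2:3,r3:2,r4:Mul1
  c2: issue ADD r0<-Add1  regs: r0:Add1,r1:5,r2:3,r3:2,r4:Mul1
  c3: issue ADD r0<-Add2  regs: r0:Add2,r1:5,r2:3,r3:2,r4:Mul1
  c4: CDB Add1=5; issue ADD r3<-Add1  regs: r0:Add2,r1:5,r2:3,r3:Add1,r4:Mul1
  c5: CDB Add2=4; issue SUB r0<-Add2  regs: r0:Add2,r1:5,r2:3,r3:Add1,r4:Mul1
  c6: CDB Add1=7; issue SUB r3<-Add1  regs: r0:Add2,r1:5,r2:3,r3:Add1,r4:Mul1
  c7: CDB Mul1=10; stall  regs: r0:Add2,r1:5,r2:3,r3:Add1,r4:10
  c8: CDB Add1=2; issue ADD r1<-Add1  regs: r0:Add2,r1:Add1,r2:3,r3:2,r4:10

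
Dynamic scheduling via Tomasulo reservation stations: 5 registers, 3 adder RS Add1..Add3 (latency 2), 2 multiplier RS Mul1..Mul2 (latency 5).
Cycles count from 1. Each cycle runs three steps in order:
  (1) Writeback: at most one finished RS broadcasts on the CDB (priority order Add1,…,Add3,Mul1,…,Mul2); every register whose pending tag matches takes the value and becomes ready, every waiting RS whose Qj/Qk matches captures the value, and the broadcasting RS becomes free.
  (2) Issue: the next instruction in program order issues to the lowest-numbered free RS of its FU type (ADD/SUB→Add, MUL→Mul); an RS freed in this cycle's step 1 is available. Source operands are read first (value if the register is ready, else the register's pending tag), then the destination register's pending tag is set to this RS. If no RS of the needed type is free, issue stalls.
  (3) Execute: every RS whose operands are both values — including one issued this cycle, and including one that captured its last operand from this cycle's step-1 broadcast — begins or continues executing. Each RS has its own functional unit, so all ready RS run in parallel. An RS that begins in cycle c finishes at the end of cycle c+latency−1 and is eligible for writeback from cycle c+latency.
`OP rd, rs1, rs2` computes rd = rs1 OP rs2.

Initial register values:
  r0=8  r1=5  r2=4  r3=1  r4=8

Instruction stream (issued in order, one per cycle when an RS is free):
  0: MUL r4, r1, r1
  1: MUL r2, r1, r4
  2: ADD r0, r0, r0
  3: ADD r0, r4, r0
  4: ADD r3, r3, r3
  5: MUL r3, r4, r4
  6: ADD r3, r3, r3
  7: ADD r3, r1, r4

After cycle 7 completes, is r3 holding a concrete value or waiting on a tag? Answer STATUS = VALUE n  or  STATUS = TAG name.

STATUS = TAG Add1

  c1: issue MUL r4<-Mul1  regs: r0:8,r1:5,r2:4,r3:1,r4:Mul1
  c2: issue MUL r2<-Mul2  regs: r0:8,r1:5,r2:Mul2,r3:1,r4:Mul1
  c3: issue ADD r0<-Add1  regs: r0:Add1,r1:5,r2:Mul2,r3:1,r4:Mul1
  c4: issue ADD r0<-Add2  regs: r0:Add2,r1:5,r2:Mul2,r3:1,r4:Mul1
  c5: CDB Add1=16; issue ADD r3<-Add1  regs: r0:Add2,r1:5,r2:Mul2,r3:Add1,r4:Mul1
  c6: CDB Mul1=25; issue MUL r3<-Mul1  regs: r0:Add2,r1:5,r2:Mul2,r3:Mul1,r4:25
  c7: CDB Add1=2; issue ADD r3<-Add1  regs: r0:Add2,r1:5,r2:Mul2,r3:Add1,r4:25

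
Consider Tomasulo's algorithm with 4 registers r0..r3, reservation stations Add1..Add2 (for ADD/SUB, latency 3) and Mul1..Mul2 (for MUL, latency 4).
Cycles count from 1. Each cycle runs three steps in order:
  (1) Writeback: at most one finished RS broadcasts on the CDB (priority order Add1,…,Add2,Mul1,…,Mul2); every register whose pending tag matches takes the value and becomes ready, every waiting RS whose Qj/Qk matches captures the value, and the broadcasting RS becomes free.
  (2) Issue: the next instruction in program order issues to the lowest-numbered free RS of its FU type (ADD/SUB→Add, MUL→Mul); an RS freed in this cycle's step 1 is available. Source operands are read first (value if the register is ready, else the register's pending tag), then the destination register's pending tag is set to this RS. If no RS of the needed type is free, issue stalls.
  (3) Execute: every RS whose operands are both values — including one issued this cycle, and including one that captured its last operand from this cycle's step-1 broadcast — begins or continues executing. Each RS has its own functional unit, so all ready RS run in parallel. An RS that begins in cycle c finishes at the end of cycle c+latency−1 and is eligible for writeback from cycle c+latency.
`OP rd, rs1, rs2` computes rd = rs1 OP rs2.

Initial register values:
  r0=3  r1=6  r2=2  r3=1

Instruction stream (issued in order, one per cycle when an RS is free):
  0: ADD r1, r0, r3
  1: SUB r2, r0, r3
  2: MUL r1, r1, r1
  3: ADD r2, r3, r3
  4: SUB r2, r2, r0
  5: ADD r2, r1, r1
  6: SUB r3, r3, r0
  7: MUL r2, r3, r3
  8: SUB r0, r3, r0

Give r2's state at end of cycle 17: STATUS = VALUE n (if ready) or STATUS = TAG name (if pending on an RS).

STATUS = VALUE 4

c1: issue ADD r1<-Add1 | r0:3,r1:Add1,r2:2,r3:1
c2: issue SUB r2<-Add2 | r0:3,r1:Add1,r2:Add2,r3:1
c3: issue MUL r1<-Mul1 | r0:3,r1:Mul1,r2:Add2,r3:1
c4: CDB Add1=4; issue ADD r2<-Add1 | r0:3,r1:Mul1,r2:Add1,r3:1
c5: CDB Add2=2; issue SUB r2<-Add2 | r0:3,r1:Mul1,r2:Add2,r3:1
c6: stall | r0:3,r1:Mul1,r2:Add2,r3:1
c7: CDB Add1=2; issue ADD r2<-Add1 | r0:3,r1:Mul1,r2:Add1,r3:1
c8: CDB Mul1=16; stall | r0:3,r1:16,r2:Add1,r3:1
c9: stall | r0:3,r1:16,r2:Add1,r3:1
c10: CDB Add2=-1; issue SUB r3<-Add2 | r0:3,r1:16,r2:Add1,r3:Add2
c11: CDB Add1=32; issue MUL r2<-Mul1 | r0:3,r1:16,r2:Mul1,r3:Add2
c12: issue SUB r0<-Add1 | r0:Add1,r1:16,r2:Mul1,r3:Add2
c13: CDB Add2=-2 | r0:Add1,r1:16,r2:Mul1,r3:-2
c14: - | r0:Add1,r1:16,r2:Mul1,r3:-2
c15: - | r0:Add1,r1:16,r2:Mul1,r3:-2
c16: CDB Add1=-5 | r0:-5,r1:16,r2:Mul1,r3:-2
c17: CDB Mul1=4 | r0:-5,r1:16,r2:4,r3:-2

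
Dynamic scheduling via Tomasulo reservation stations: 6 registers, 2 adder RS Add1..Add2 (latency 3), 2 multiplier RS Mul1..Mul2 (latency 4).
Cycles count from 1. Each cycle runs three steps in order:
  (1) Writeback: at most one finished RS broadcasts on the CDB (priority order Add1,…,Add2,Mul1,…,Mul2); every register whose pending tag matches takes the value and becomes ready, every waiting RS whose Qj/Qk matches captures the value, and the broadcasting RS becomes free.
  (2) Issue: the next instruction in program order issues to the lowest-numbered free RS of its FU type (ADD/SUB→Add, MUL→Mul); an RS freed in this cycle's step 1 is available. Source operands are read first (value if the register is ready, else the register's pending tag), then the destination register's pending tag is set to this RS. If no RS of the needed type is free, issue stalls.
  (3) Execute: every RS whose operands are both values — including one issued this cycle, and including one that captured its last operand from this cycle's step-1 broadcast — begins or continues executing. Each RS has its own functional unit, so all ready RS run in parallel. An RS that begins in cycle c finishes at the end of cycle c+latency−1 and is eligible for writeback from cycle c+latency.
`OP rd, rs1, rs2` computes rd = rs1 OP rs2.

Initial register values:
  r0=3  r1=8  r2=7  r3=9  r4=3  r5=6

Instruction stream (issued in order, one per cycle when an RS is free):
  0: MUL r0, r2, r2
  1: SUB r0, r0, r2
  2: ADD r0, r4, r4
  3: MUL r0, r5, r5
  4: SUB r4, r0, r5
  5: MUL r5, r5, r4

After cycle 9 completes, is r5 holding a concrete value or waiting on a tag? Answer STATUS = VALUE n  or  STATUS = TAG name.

STATUS = TAG Mul1

  c1: issue MUL r0<-Mul1  regs: r0:Mul1,r1:8,r2:7,r3:9,r4:3,r5:6
  c2: issue SUB r0<-Add1  regs: r0:Add1,r1:8,r2:7,r3:9,r4:3,r5:6
  c3: issue ADD r0<-Add2  regs: r0:Add2,r1:8,r2:7,r3:9,r4:3,r5:6
  c4: issue MUL r0<-Mul2  regs: r0:Mul2,r1:8,r2:7,r3:9,r4:3,r5:6
  c5: CDB Mul1=49; stall  regs: r0:Mul2,r1:8,r2:7,r3:9,r4:3,r5:6
  c6: CDB Add2=6; issue SUB r4<-Add2  regs: r0:Mul2,r1:8,r2:7,r3:9,r4:Add2,r5:6
  c7: issue MUL r5<-Mul1  regs: r0:Mul2,r1:8,r2:7,r3:9,r4:Add2,r5:Mul1
  c8: CDB Add1=42  regs: r0:Mul2,r1:8,r2:7,r3:9,r4:Add2,r5:Mul1
  c9: CDB Mul2=36  regs: r0:36,r1:8,r2:7,r3:9,r4:Add2,r5:Mul1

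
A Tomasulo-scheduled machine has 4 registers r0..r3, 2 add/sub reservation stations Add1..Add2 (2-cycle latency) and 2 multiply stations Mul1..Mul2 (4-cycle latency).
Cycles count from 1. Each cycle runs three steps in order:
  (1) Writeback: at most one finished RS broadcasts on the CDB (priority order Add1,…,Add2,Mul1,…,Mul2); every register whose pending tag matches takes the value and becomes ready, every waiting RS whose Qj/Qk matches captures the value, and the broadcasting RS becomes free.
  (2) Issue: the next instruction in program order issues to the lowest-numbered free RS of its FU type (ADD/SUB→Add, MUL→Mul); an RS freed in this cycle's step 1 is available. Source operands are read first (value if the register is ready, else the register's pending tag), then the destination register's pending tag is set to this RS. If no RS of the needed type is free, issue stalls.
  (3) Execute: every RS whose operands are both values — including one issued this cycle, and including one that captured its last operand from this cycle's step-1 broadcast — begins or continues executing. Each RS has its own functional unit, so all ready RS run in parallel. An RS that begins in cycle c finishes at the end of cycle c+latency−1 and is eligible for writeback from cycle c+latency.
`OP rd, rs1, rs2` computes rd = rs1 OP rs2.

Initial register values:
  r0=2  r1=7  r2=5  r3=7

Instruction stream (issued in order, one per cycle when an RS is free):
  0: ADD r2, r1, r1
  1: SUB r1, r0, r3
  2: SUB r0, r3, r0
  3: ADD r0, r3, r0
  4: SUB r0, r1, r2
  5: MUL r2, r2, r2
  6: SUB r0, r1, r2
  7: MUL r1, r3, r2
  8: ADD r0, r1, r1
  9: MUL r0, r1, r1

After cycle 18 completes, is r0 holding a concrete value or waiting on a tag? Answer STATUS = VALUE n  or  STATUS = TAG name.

STATUS = VALUE 1882384

cycle 1: issue ADD r2<-Add1 // r0:2,r1:7,r2:Add1,r3:7
cycle 2: issue SUB r1<-Add2 // r0:2,r1:Add2,r2:Add1,r3:7
cycle 3: CDB Add1=14; issue SUB r0<-Add1 // r0:Add1,r1:Add2,r2:14,r3:7
cycle 4: CDB Add2=-5; issue ADD r0<-Add2 // r0:Add2,r1:-5,r2:14,r3:7
cycle 5: CDB Add1=5; issue SUB r0<-Add1 // r0:Add1,r1:-5,r2:14,r3:7
cycle 6: issue MUL r2<-Mul1 // r0:Add1,r1:-5,r2:Mul1,r3:7
cycle 7: CDB Add1=-19; issue SUB r0<-Add1 // r0:Add1,r1:-5,r2:Mul1,r3:7
cycle 8: CDB Add2=12; issue MUL r1<-Mul2 // r0:Add1,r1:Mul2,r2:Mul1,r3:7
cycle 9: issue ADD r0<-Add2 // r0:Add2,r1:Mul2,r2:Mul1,r3:7
cycle 10: CDB Mul1=196; issue MUL r0<-Mul1 // r0:Mul1,r1:Mul2,r2:196,r3:7
cycle 11: - // r0:Mul1,r1:Mul2,r2:196,r3:7
cycle 12: CDB Add1=-201 // r0:Mul1,r1:Mul2,r2:196,r3:7
cycle 13: - // r0:Mul1,r1:Mul2,r2:196,r3:7
cycle 14: CDB Mul2=1372 // r0:Mul1,r1:1372,r2:196,r3:7
cycle 15: - // r0:Mul1,r1:1372,r2:196,r3:7
cycle 16: CDB Add2=2744 // r0:Mul1,r1:1372,r2:196,r3:7
cycle 17: - // r0:Mul1,r1:1372,r2:196,r3:7
cycle 18: CDB Mul1=1882384 // r0:1882384,r1:1372,r2:196,r3:7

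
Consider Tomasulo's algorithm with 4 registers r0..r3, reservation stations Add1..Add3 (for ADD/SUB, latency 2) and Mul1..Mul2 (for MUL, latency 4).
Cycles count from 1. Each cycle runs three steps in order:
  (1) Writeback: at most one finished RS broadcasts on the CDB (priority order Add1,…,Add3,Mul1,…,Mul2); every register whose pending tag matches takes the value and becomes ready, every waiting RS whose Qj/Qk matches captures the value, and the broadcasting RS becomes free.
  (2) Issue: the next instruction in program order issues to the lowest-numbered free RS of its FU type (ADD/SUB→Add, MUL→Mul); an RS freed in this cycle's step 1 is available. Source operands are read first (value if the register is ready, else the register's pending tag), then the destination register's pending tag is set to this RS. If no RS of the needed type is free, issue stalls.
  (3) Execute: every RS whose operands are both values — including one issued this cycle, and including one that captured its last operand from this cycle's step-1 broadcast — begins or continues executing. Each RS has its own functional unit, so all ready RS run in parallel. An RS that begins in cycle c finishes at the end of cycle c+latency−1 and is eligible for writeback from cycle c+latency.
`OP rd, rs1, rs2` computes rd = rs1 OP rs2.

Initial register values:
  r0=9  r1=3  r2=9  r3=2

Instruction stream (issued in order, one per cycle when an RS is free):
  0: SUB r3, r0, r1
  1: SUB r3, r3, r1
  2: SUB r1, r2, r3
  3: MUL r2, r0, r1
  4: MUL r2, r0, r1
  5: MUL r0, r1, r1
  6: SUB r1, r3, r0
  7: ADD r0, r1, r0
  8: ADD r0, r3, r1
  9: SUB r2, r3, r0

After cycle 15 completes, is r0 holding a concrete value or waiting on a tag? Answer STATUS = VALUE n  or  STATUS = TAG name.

c1: issue SUB r3<-Add1 | r0:9,r1:3,r2:9,r3:Add1
c2: issue SUB r3<-Add2 | r0:9,r1:3,r2:9,r3:Add2
c3: CDB Add1=6; issue SUB r1<-Add1 | r0:9,r1:Add1,r2:9,r3:Add2
c4: issue MUL r2<-Mul1 | r0:9,r1:Add1,r2:Mul1,r3:Add2
c5: CDB Add2=3; issue MUL r2<-Mul2 | r0:9,r1:Add1,r2:Mul2,r3:3
c6: stall | r0:9,r1:Add1,r2:Mul2,r3:3
c7: CDB Add1=6; stall | r0:9,r1:6,r2:Mul2,r3:3
c8: stall | r0:9,r1:6,r2:Mul2,r3:3
c9: stall | r0:9,r1:6,r2:Mul2,r3:3
c10: stall | r0:9,r1:6,r2:Mul2,r3:3
c11: CDB Mul1=54; issue MUL r0<-Mul1 | r0:Mul1,r1:6,r2:Mul2,r3:3
c12: CDB Mul2=54; issue SUB r1<-Add1 | r0:Mul1,r1:Add1,r2:54,r3:3
c13: issue ADD r0<-Add2 | r0:Add2,r1:Add1,r2:54,r3:3
c14: issue ADD r0<-Add3 | r0:Add3,r1:Add1,r2:54,r3:3
c15: CDB Mul1=36; stall | r0:Add3,r1:Add1,r2:54,r3:3

STATUS = TAG Add3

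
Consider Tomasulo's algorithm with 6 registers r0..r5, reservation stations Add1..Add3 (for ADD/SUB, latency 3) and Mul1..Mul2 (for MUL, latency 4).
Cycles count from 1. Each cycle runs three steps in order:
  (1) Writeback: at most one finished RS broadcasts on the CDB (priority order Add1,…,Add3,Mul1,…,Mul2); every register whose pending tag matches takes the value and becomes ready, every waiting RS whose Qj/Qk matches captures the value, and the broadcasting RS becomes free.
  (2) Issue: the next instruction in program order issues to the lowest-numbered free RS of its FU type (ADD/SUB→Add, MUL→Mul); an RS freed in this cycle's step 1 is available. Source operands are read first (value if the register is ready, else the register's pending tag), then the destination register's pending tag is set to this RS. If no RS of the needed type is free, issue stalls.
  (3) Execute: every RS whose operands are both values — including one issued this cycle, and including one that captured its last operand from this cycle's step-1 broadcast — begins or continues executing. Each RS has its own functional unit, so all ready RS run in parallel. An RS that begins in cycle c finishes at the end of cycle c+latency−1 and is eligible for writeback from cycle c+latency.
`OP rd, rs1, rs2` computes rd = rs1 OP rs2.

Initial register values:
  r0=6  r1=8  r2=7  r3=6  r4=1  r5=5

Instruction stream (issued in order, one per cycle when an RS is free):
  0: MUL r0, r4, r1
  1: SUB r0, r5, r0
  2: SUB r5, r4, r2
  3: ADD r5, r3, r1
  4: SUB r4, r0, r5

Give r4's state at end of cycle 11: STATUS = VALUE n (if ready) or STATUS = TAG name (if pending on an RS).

  c1: issue MUL r0<-Mul1  regs: r0:Mul1,r1:8,r2:7,r3:6,r4:1,r5:5
  c2: issue SUB r0<-Add1  regs: r0:Add1,r1:8,r2:7,r3:6,r4:1,r5:5
  c3: issue SUB r5<-Add2  regs: r0:Add1,r1:8,r2:7,r3:6,r4:1,r5:Add2
  c4: issue ADD r5<-Add3  regs: r0:Add1,r1:8,r2:7,r3:6,r4:1,r5:Add3
  c5: CDB Mul1=8; stall  regs: r0:Add1,r1:8,r2:7,r3:6,r4:1,r5:Add3
  c6: CDB Add2=-6; issue SUB r4<-Add2  regs: r0:Add1,r1:8,r2:7,r3:6,r4:Add2,r5:Add3
  c7: CDB Add3=14  regs: r0:Add1,r1:8,r2:7,r3:6,r4:Add2,r5:14
  c8: CDB Add1=-3  regs: r0:-3,r1:8,r2:7,r3:6,r4:Add2,r5:14
  c9: -  regs: r0:-3,r1:8,r2:7,r3:6,r4:Add2,r5:14
  c10: -  regs: r0:-3,r1:8,r2:7,r3:6,r4:Add2,r5:14
  c11: CDB Add2=-17  regs: r0:-3,r1:8,r2:7,r3:6,r4:-17,r5:14

STATUS = VALUE -17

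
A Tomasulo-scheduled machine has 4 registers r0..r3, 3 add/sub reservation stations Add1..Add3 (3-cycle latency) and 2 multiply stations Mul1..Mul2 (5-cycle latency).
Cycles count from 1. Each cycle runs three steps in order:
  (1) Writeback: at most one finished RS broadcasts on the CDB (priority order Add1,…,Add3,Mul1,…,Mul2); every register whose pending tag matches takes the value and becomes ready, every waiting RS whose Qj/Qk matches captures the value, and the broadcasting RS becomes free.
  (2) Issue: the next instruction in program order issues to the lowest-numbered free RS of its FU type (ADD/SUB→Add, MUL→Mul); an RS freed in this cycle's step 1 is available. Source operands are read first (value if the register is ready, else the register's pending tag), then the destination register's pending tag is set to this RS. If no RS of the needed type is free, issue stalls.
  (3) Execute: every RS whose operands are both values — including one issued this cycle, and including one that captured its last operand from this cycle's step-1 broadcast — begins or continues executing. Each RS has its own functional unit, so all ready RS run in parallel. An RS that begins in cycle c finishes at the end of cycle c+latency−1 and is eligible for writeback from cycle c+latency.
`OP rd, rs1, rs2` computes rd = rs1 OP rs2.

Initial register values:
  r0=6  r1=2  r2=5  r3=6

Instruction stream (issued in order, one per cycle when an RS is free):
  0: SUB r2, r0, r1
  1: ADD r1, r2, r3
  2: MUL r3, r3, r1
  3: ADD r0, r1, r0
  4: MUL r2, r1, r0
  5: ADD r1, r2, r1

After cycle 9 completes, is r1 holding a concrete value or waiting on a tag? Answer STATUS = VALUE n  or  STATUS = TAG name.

  c1: issue SUB r2<-Add1  regs: r0:6,r1:2,r2:Add1,r3:6
  c2: issue ADD r1<-Add2  regs: r0:6,r1:Add2,r2:Add1,r3:6
  c3: issue MUL r3<-Mul1  regs: r0:6,r1:Add2,r2:Add1,r3:Mul1
  c4: CDB Add1=4; issue ADD r0<-Add1  regs: r0:Add1,r1:Add2,r2:4,r3:Mul1
  c5: issue MUL r2<-Mul2  regs: r0:Add1,r1:Add2,r2:Mul2,r3:Mul1
  c6: issue ADD r1<-Add3  regs: r0:Add1,r1:Add3,r2:Mul2,r3:Mul1
  c7: CDB Add2=10  regs: r0:Add1,r1:Add3,r2:Mul2,r3:Mul1
  c8: -  regs: r0:Add1,r1:Add3,r2:Mul2,r3:Mul1
  c9: -  regs: r0:Add1,r1:Add3,r2:Mul2,r3:Mul1

STATUS = TAG Add3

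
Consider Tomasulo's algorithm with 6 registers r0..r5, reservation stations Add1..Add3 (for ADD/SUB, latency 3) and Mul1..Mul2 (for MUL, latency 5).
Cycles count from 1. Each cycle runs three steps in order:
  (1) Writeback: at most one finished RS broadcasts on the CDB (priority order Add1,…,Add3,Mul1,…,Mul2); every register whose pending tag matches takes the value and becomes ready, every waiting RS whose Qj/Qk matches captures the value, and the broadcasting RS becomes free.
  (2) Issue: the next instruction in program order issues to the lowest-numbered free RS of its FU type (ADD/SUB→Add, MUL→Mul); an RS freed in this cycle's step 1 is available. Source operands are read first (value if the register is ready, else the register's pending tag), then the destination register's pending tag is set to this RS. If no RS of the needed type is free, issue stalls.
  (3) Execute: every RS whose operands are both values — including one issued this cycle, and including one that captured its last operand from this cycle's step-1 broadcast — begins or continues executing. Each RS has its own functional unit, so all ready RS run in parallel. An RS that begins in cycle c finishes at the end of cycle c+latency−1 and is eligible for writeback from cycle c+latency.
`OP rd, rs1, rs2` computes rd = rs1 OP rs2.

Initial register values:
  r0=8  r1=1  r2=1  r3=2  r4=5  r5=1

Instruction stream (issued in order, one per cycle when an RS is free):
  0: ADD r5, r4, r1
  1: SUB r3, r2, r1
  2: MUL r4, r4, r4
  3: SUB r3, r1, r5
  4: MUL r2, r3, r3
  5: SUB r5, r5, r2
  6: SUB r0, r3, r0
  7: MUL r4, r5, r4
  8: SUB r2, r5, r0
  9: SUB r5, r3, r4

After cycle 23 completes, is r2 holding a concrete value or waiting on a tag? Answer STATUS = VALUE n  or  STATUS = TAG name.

STATUS = VALUE -6

c1: issue ADD r5<-Add1 | r0:8,r1:1,r2:1,r3:2,r4:5,r5:Add1
c2: issue SUB r3<-Add2 | r0:8,r1:1,r2:1,r3:Add2,r4:5,r5:Add1
c3: issue MUL r4<-Mul1 | r0:8,r1:1,r2:1,r3:Add2,r4:Mul1,r5:Add1
c4: CDB Add1=6; issue SUB r3<-Add1 | r0:8,r1:1,r2:1,r3:Add1,r4:Mul1,r5:6
c5: CDB Add2=0; issue MUL r2<-Mul2 | r0:8,r1:1,r2:Mul2,r3:Add1,r4:Mul1,r5:6
c6: issue SUB r5<-Add2 | r0:8,r1:1,r2:Mul2,r3:Add1,r4:Mul1,r5:Add2
c7: CDB Add1=-5; issue SUB r0<-Add1 | r0:Add1,r1:1,r2:Mul2,r3:-5,r4:Mul1,r5:Add2
c8: CDB Mul1=25; issue MUL r4<-Mul1 | r0:Add1,r1:1,r2:Mul2,r3:-5,r4:Mul1,r5:Add2
c9: issue SUB r2<-Add3 | r0:Add1,r1:1,r2:Add3,r3:-5,r4:Mul1,r5:Add2
c10: CDB Add1=-13; issue SUB r5<-Add1 | r0:-13,r1:1,r2:Add3,r3:-5,r4:Mul1,r5:Add1
c11: - | r0:-13,r1:1,r2:Add3,r3:-5,r4:Mul1,r5:Add1
c12: CDB Mul2=25 | r0:-13,r1:1,r2:Add3,r3:-5,r4:Mul1,r5:Add1
c13: - | r0:-13,r1:1,r2:Add3,r3:-5,r4:Mul1,r5:Add1
c14: - | r0:-13,r1:1,r2:Add3,r3:-5,r4:Mul1,r5:Add1
c15: CDB Add2=-19 | r0:-13,r1:1,r2:Add3,r3:-5,r4:Mul1,r5:Add1
c16: - | r0:-13,r1:1,r2:Add3,r3:-5,r4:Mul1,r5:Add1
c17: - | r0:-13,r1:1,r2:Add3,r3:-5,r4:Mul1,r5:Add1
c18: CDB Add3=-6 | r0:-13,r1:1,r2:-6,r3:-5,r4:Mul1,r5:Add1
c19: - | r0:-13,r1:1,r2:-6,r3:-5,r4:Mul1,r5:Add1
c20: CDB Mul1=-475 | r0:-13,r1:1,r2:-6,r3:-5,r4:-475,r5:Add1
c21: - | r0:-13,r1:1,r2:-6,r3:-5,r4:-475,r5:Add1
c22: - | r0:-13,r1:1,r2:-6,r3:-5,r4:-475,r5:Add1
c23: CDB Add1=470 | r0:-13,r1:1,r2:-6,r3:-5,r4:-475,r5:470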